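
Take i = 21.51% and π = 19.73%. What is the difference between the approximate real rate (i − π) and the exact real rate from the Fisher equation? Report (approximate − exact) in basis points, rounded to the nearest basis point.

Approximate: r ≈ 21.510% − 19.730% = 1.7800%
Exact: (1 + 0.2151)/(1 + 0.1973) − 1 = 1.4867%
Error = 1.7800% − 1.4867% = 0.2933% → 29 basis points.

29 basis points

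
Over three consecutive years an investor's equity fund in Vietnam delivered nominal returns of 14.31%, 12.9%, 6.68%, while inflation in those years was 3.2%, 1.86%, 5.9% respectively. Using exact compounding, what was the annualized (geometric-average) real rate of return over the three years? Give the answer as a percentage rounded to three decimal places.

7.340%

Compound the nominal returns: 1.1431 × 1.1290 × 1.0668 = 1.37676930.
Compound inflation: 1.0320 × 1.0186 × 1.0590 = 1.11321572.
Deflate: 1.37676930 / 1.11321572 = 1.23674979.
Annualized real rate = 1.23674979^(1/3) − 1 = 7.3398% → 7.340%.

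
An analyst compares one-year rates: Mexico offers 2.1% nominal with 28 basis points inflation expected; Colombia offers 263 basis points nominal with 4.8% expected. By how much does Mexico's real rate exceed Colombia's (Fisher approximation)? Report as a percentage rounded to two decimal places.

Mexico: 2.1% − 0.28% = 1.820%
Colombia: 2.63% − 4.8% = -2.170%
Differential = 3.990% → 3.99%.

3.99%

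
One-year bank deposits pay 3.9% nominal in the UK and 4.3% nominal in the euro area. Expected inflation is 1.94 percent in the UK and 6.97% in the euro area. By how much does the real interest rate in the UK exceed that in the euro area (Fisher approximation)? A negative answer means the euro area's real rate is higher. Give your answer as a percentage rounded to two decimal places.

The UK: 3.9% − 1.94% = 1.960%
The euro area: 4.3% − 6.97% = -2.670%
Differential = 4.630% → 4.63%.

4.63%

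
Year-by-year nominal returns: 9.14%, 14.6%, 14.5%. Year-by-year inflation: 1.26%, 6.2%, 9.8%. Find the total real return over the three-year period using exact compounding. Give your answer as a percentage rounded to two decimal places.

Nominal growth factor = 1.0914 × 1.1460 × 1.1450 = 1.432102
Price-level growth factor = 1.0126 × 1.0620 × 1.0980 = 1.180769
Real growth factor = 1.432102 / 1.180769 = 1.212856
Total real return = 1.212856 − 1 → 21.29%.

21.29%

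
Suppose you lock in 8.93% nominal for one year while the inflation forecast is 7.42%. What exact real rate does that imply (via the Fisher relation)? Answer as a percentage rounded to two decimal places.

1 + r = 1.08930 / 1.07420 = 1.014057
r = 1.014057 − 1 = 1.4057%, i.e. 1.41%.

1.41%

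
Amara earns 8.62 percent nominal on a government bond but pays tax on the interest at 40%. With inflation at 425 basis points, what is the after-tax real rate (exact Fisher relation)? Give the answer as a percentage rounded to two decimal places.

0.88%

After-tax nominal return = 8.62% × (1 − 0.4) = 5.1720%.
1 + r = 1.05172 / 1.04250 = 1.008844
After-tax real rate = 1.008844 − 1 → 0.88%.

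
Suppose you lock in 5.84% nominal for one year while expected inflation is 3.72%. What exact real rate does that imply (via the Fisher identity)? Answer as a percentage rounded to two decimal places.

By the Fisher identity, 1 + r = (1 + i)/(1 + π).
1 + r = 1.05840 / 1.03720 = 1.020440
r = 1.020440 − 1 = 2.0440%, i.e. 2.04%.

2.04%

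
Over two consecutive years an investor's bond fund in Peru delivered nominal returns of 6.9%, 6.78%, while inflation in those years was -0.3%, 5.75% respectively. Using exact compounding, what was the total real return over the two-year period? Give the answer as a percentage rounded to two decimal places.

8.27%

Nominal growth factor = 1.0690 × 1.0678 = 1.141478
Price-level growth factor = 0.9970 × 1.0575 = 1.054328
Real growth factor = 1.141478 / 1.054328 = 1.082660
Total real return = 1.082660 − 1 → 8.27%.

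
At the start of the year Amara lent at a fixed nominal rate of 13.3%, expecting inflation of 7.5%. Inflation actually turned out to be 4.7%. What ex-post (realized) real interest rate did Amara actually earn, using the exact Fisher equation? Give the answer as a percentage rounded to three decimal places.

8.214%

Ex-post: (1 + 0.1330)/(1 + 0.0470) − 1 = 8.2139%
So the realized real rate is 8.214%.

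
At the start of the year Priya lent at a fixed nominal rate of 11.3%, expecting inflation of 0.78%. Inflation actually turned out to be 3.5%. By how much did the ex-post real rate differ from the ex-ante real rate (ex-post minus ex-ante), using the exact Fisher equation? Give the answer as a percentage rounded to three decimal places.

-2.902%

Ex-ante: (1 + 0.1130)/(1 + 0.0078) − 1 = 10.4386%
Ex-post: (1 + 0.1130)/(1 + 0.0350) − 1 = 7.5362%
Difference (ex-post − ex-ante) = -2.9023% → -2.902%.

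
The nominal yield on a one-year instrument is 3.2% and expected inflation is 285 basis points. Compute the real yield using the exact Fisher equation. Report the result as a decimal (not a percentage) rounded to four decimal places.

By the Fisher relation, 1 + r = (1 + i)/(1 + π).
1 + r = 1.03200 / 1.02850 = 1.003403
r = 1.003403 − 1 = 0.3403%, i.e. 0.0034.

0.0034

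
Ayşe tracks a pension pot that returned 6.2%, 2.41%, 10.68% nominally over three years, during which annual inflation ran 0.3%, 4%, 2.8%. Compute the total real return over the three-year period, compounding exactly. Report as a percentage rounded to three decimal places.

Compound the nominal returns: 1.0620 × 1.0241 × 1.1068 = 1.203749.
Compound inflation: 1.0030 × 1.0400 × 1.0280 = 1.072327.
Deflate: 1.203749 / 1.072327 = 1.122558.
Total real return = 1.122558 − 1 → 12.256%.

12.256%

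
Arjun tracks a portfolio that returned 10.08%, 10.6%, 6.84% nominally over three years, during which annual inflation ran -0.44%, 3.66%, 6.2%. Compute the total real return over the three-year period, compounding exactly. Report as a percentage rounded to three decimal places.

18.680%

Nominal growth factor = 1.1008 × 1.1060 × 1.0684 = 1.300761
Price-level growth factor = 0.9956 × 1.0366 × 1.0620 = 1.096025
Real growth factor = 1.300761 / 1.096025 = 1.186798
Total real return = 1.186798 − 1 → 18.680%.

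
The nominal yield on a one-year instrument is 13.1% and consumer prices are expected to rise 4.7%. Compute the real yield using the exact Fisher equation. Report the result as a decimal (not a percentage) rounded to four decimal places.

By the Fisher relation, 1 + r = (1 + i)/(1 + π).
1 + r = 1.13100 / 1.04700 = 1.080229
r = 1.080229 − 1 = 8.0229%, i.e. 0.0802.

0.0802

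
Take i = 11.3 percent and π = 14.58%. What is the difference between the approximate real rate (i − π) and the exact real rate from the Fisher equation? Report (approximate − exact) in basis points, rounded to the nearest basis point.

Approximate: r ≈ 11.300% − 14.580% = -3.2800%
Exact: (1 + 0.1130)/(1 + 0.1458) − 1 = -2.8626%
Error = -3.2800% − (-2.8626%) = -0.4174% → -42 basis points.

-42 basis points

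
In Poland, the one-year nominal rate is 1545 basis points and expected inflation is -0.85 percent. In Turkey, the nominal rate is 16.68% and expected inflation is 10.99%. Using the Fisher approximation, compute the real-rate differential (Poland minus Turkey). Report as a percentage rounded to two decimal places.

10.61%

Poland: 15.45% − (-0.85%) = 16.300%
Turkey: 16.68% − 10.99% = 5.690%
Differential = 10.610% → 10.61%.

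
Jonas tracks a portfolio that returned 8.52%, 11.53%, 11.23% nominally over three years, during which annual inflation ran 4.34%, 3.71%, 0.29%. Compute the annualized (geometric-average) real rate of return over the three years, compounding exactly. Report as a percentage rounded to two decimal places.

7.45%

Compound the nominal returns: 1.0852 × 1.1153 × 1.1123 = 1.34624290.
Compound inflation: 1.0434 × 1.0371 × 1.0029 = 1.08524826.
Deflate: 1.34624290 / 1.08524826 = 1.24049302.
Annualized real rate = 1.24049302^(1/3) − 1 = 7.4479% → 7.45%.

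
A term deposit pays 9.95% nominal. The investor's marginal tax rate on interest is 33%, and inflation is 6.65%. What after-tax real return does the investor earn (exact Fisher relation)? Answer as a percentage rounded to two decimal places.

0.02%

After-tax nominal return = 9.95% × (1 − 0.33) = 6.6665%.
1 + r = 1.066665 / 1.06650 = 1.000155
After-tax real rate = 1.000155 − 1 → 0.02%.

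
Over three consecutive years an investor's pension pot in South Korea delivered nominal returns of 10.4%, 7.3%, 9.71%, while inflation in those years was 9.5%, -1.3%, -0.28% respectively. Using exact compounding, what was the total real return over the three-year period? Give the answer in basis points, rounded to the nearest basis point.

Nominal growth factor = 1.1040 × 1.0730 × 1.0971 = 1.299616
Price-level growth factor = 1.0950 × 0.9870 × 0.9972 = 1.077739
Real growth factor = 1.299616 / 1.077739 = 1.205873
Total real return = 1.205873 − 1 → 2059 basis points.

2059 basis points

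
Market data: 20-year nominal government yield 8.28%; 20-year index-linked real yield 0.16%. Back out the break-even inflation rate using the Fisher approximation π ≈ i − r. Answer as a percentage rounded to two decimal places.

π ≈ i − r = 8.28% − 0.16% → 8.12%.

8.12%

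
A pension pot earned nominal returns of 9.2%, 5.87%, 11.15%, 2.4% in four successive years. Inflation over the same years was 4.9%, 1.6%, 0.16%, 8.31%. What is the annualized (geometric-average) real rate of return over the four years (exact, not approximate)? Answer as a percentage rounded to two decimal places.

3.29%

Compound the nominal returns: 1.0920 × 1.0587 × 1.1115 × 1.0240 = 1.31584573.
Compound inflation: 1.0490 × 1.0160 × 1.0016 × 1.0831 = 1.15619761.
Deflate: 1.31584573 / 1.15619761 = 1.13808030.
Annualized real rate = 1.13808030^(1/4) − 1 = 3.2864% → 3.29%.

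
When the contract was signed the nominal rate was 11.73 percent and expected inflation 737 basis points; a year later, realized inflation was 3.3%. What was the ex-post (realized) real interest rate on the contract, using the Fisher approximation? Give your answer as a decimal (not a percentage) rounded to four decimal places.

Ex-post: 11.73% − 3.3% = 8.430%
So the realized real rate is 0.0843.

0.0843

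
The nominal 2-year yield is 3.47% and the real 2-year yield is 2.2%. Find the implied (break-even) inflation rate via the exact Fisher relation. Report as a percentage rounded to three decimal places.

(1 + π) = (1 + i)/(1 + r) = 1.03470 / 1.02200 = 1.012427
Break-even inflation = 1.012427 − 1 → 1.243%.

1.243%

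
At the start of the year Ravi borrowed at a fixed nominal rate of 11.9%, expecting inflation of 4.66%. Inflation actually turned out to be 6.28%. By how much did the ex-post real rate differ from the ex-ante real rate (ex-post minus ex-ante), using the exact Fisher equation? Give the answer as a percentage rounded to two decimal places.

-1.63%

Ex-ante: (1 + 0.1190)/(1 + 0.0466) − 1 = 6.9176%
Ex-post: (1 + 0.1190)/(1 + 0.0628) − 1 = 5.2879%
Difference (ex-post − ex-ante) = -1.6297% → -1.63%.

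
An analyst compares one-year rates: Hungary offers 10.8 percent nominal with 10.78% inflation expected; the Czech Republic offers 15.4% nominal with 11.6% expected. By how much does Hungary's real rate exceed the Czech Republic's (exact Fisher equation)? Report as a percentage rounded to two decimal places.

-3.39%

Hungary: (1 + 0.1080)/(1 + 0.1078) − 1 = 0.0181%
The Czech Republic: (1 + 0.1540)/(1 + 0.1160) − 1 = 3.4050%
Differential = 0.0181% − 3.4050% = -3.3870% → -3.39%.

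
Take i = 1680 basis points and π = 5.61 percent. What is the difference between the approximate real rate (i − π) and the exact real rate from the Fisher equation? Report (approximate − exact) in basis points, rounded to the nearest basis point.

59 basis points

Approximate: r ≈ 16.800% − 5.610% = 11.1900%
Exact: (1 + 0.1680)/(1 + 0.0561) − 1 = 10.5956%
Error = 11.1900% − 10.5956% = 0.5944% → 59 basis points.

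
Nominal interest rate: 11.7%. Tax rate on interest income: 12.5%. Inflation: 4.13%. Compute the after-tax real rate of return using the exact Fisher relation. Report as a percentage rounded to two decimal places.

After-tax nominal return = 11.7% × (1 − 0.125) = 10.2375%.
1 + r = 1.102375 / 1.04130 = 1.058653
After-tax real rate = 1.058653 − 1 → 5.87%.

5.87%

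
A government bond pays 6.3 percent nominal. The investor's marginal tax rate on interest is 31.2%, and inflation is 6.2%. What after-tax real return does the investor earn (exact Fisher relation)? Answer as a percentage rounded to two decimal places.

After-tax nominal return = 6.3% × (1 − 0.312) = 4.3344%.
1 + r = 1.043344 / 1.06200 = 0.982433
After-tax real rate = 0.982433 − 1 → -1.76%.

-1.76%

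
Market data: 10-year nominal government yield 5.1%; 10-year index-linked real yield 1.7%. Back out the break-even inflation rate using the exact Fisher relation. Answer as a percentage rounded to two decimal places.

(1 + π) = (1 + i)/(1 + r) = 1.05100 / 1.01700 = 1.033432
Break-even inflation = 1.033432 − 1 → 3.34%.

3.34%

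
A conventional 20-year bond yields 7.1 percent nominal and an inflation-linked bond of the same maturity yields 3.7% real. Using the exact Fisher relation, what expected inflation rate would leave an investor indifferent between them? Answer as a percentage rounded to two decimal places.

(1 + π) = (1 + i)/(1 + r) = 1.07100 / 1.03700 = 1.032787
Break-even inflation = 1.032787 − 1 → 3.28%.

3.28%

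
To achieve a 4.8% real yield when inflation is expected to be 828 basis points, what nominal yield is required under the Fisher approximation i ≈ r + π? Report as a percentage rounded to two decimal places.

i ≈ r + π = 4.8% + 8.28% = 13.08%.

13.08%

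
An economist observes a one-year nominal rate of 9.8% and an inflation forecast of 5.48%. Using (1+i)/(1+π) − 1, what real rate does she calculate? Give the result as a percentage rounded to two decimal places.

4.10%

By the Fisher identity, 1 + r = (1 + i)/(1 + π).
1 + r = 1.09800 / 1.05480 = 1.040956
r = 1.040956 − 1 = 4.0956%, i.e. 4.10%.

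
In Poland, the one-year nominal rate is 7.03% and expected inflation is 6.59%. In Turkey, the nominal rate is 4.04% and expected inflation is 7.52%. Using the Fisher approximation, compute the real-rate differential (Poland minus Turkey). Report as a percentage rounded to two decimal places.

3.92%

Poland: 7.03% − 6.59% = 0.440%
Turkey: 4.04% − 7.52% = -3.480%
Differential = 3.920% → 3.92%.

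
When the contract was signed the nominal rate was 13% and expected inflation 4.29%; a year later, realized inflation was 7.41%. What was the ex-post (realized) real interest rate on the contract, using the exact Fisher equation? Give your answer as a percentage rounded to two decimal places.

5.20%

Ex-post: (1 + 0.1300)/(1 + 0.0741) − 1 = 5.2044%
So the realized real rate is 5.20%.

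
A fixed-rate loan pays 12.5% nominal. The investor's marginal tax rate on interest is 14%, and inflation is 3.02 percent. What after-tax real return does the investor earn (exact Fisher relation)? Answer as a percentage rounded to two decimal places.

7.50%

After-tax nominal return = 12.5% × (1 − 0.14) = 10.7500%.
1 + r = 1.10750 / 1.03020 = 1.075034
After-tax real rate = 1.075034 − 1 → 7.50%.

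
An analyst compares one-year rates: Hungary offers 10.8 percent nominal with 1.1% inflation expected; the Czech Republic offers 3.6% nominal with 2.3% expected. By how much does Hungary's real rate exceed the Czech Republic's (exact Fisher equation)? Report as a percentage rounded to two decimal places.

Hungary: (1 + 0.1080)/(1 + 0.0110) − 1 = 9.5945%
The Czech Republic: (1 + 0.0360)/(1 + 0.0230) − 1 = 1.2708%
Differential = 9.5945% − 1.2708% = 8.3237% → 8.32%.

8.32%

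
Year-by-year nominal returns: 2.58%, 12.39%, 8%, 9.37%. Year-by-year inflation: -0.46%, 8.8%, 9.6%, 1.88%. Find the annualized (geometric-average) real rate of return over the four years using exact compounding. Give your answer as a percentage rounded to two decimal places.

Nominal growth factor = 1.0258 × 1.1239 × 1.0800 × 1.0937 = 1.36179688
Price-level growth factor = 0.9954 × 1.0880 × 1.0960 × 1.0188 = 1.20927764
Real growth factor = 1.36179688 / 1.20927764 = 1.12612425
Annualized real rate = 1.12612425^(1/4) − 1 = 3.0141% → 3.01%.

3.01%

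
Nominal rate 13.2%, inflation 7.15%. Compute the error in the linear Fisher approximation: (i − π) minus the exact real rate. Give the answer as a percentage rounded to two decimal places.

Approximate: r ≈ 13.200% − 7.150% = 6.0500%
Exact: (1 + 0.1320)/(1 + 0.0715) − 1 = 5.6463%
Error = 6.0500% − 5.6463% = 0.4037% → 0.40%.

0.40%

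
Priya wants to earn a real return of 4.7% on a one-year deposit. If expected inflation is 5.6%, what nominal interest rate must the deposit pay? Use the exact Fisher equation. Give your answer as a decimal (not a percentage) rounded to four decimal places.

(1 + i) = (1 + r)(1 + π) = 1.04700 × 1.05600 = 1.105632
i = 1.105632 − 1, so the required nominal rate is 0.1056.

0.1056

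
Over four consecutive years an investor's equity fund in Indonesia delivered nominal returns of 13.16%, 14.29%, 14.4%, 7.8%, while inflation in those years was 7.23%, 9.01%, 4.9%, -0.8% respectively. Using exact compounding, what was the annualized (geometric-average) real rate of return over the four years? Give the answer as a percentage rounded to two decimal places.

7.01%

Compound the nominal returns: 1.1316 × 1.1429 × 1.1440 × 1.0780 = 1.59494590.
Compound inflation: 1.0723 × 1.0901 × 1.0490 × 0.9920 = 1.21638150.
Deflate: 1.59494590 / 1.21638150 = 1.31122177.
Annualized real rate = 1.31122177^(1/4) − 1 = 7.0087% → 7.01%.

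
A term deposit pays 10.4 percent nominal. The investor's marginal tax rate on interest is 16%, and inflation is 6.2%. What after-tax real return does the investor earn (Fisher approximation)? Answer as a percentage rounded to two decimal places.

2.54%

After-tax nominal return = 10.4% × (1 − 0.16) = 8.7360%.
r ≈ 8.7360% − 6.2% → 2.54%.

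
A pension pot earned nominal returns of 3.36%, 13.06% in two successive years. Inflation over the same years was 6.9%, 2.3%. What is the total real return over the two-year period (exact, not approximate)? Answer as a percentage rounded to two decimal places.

6.86%

Compound the nominal returns: 1.0336 × 1.1306 = 1.168588.
Compound inflation: 1.0690 × 1.0230 = 1.093587.
Deflate: 1.168588 / 1.093587 = 1.068583.
Total real return = 1.068583 − 1 → 6.86%.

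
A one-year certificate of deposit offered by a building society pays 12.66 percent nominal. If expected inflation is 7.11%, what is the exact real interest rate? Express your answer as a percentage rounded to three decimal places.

5.182%

By the Fisher equation, 1 + r = (1 + i)/(1 + π).
1 + r = 1.12660 / 1.07110 = 1.051816
r = 1.051816 − 1 = 5.1816%, i.e. 5.182%.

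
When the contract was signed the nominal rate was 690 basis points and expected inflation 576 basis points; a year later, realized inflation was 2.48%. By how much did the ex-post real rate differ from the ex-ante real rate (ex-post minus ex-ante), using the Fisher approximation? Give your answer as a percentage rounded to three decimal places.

3.280%

Ex-ante: 6.9% − 5.76% = 1.140%
Ex-post: 6.9% − 2.48% = 4.420%
Difference (ex-post − ex-ante) = 3.2800% → 3.280%.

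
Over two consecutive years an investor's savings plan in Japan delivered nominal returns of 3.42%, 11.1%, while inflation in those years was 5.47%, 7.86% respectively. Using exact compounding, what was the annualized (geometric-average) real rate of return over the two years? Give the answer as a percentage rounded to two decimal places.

0.50%

Nominal growth factor = 1.0342 × 1.1110 = 1.14899620
Price-level growth factor = 1.0547 × 1.0786 = 1.13759942
Real growth factor = 1.14899620 / 1.13759942 = 1.01001827
Annualized real rate = 1.01001827^(1/2) − 1 = 0.4997% → 0.50%.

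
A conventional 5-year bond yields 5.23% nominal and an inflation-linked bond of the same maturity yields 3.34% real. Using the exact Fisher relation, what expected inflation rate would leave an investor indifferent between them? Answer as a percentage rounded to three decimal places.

1.829%

(1 + π) = (1 + i)/(1 + r) = 1.05230 / 1.03340 = 1.018289
Break-even inflation = 1.018289 − 1 → 1.829%.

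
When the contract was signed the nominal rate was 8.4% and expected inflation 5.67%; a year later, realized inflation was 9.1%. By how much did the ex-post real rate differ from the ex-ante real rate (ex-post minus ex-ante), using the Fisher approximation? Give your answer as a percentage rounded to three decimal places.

Ex-ante: 8.4% − 5.67% = 2.730%
Ex-post: 8.4% − 9.1% = -0.700%
Difference (ex-post − ex-ante) = -3.4300% → -3.430%.

-3.430%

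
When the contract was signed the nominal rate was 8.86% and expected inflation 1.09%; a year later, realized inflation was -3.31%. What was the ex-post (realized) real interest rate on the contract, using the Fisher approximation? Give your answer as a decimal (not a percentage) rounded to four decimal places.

0.1217

Ex-post: 8.86% − (-3.31%) = 12.170%
So the realized real rate is 0.1217.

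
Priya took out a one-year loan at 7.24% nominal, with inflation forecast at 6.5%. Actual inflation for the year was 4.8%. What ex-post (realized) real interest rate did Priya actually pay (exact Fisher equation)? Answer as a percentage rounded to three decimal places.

2.328%

Ex-post: (1 + 0.0724)/(1 + 0.0480) − 1 = 2.3282%
So the realized real rate is 2.328%.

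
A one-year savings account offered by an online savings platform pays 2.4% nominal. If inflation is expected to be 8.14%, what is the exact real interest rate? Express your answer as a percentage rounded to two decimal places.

-5.31%

By the Fisher relation, 1 + r = (1 + i)/(1 + π).
1 + r = 1.02400 / 1.08140 = 0.946921
r = 0.946921 − 1 = -5.3079%, i.e. -5.31%.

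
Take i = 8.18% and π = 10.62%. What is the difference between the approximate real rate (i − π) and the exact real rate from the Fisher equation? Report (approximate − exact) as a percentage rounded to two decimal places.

Approximate: r ≈ 8.180% − 10.620% = -2.4400%
Exact: (1 + 0.0818)/(1 + 0.1062) − 1 = -2.2057%
Error = -2.4400% − (-2.2057%) = -0.2343% → -0.23%.

-0.23%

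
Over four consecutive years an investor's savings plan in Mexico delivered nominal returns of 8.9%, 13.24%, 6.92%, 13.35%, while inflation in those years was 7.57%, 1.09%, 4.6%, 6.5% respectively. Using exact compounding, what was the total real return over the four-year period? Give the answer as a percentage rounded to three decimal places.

23.375%

Compound the nominal returns: 1.0890 × 1.1324 × 1.0692 × 1.1335 = 1.494542.
Compound inflation: 1.0757 × 1.0109 × 1.0460 × 1.0650 = 1.211381.
Deflate: 1.494542 / 1.211381 = 1.233751.
Total real return = 1.233751 − 1 → 23.375%.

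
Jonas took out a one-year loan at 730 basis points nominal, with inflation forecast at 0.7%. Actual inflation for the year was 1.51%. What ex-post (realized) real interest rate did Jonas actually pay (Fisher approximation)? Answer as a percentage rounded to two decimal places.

5.79%

Ex-post: 7.3% − 1.51% = 5.790%
So the realized real rate is 5.79%.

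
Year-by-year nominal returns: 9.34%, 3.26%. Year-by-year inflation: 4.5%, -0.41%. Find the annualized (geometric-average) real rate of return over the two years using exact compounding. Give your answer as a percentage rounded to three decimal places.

4.157%

Compound the nominal returns: 1.0934 × 1.0326 = 1.12904484.
Compound inflation: 1.0450 × 0.9959 = 1.04071550.
Deflate: 1.12904484 / 1.04071550 = 1.08487367.
Annualized real rate = 1.08487367^(1/2) − 1 = 4.1573% → 4.157%.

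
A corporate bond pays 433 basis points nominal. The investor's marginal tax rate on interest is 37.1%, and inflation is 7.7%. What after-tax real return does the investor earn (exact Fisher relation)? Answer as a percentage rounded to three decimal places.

-4.621%

After-tax nominal return = 4.33% × (1 − 0.371) = 2.72357%.
1 + r = 1.0272357 / 1.07700 = 0.953794
After-tax real rate = 0.953794 − 1 → -4.621%.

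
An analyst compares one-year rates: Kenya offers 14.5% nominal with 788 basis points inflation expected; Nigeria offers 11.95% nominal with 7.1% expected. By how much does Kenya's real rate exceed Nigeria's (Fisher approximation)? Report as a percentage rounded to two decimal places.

Kenya: 14.5% − 7.88% = 6.620%
Nigeria: 11.95% − 7.1% = 4.850%
Differential = 1.770% → 1.77%.

1.77%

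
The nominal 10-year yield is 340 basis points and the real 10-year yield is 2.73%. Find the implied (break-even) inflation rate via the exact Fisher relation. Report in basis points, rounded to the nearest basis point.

(1 + π) = (1 + i)/(1 + r) = 1.03400 / 1.02730 = 1.006522
Break-even inflation = 1.006522 − 1 → 65 basis points.

65 basis points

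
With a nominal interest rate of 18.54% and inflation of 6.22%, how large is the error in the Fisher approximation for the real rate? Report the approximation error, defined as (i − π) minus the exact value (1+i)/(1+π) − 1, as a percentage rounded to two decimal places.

0.72%

Approximate: r ≈ 18.540% − 6.220% = 12.3200%
Exact: (1 + 0.1854)/(1 + 0.0622) − 1 = 11.5986%
Error = 12.3200% − 11.5986% = 0.7214% → 0.72%.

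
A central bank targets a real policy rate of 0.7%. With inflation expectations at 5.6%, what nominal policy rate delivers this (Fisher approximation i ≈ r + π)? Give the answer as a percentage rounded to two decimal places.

6.30%

i ≈ r + π = 0.7% + 5.6% = 6.30%.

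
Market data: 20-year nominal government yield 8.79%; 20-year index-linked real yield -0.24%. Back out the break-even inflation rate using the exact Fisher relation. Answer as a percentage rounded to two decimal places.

(1 + π) = (1 + i)/(1 + r) = 1.08790 / 0.99760 = 1.090517
Break-even inflation = 1.090517 − 1 → 9.05%.

9.05%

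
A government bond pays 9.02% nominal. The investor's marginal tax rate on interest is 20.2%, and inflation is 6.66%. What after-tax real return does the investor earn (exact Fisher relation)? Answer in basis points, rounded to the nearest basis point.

50 basis points

After-tax nominal return = 9.02% × (1 − 0.202) = 7.19796%.
1 + r = 1.0719796 / 1.06660 = 1.005044
After-tax real rate = 1.005044 − 1 → 50 basis points.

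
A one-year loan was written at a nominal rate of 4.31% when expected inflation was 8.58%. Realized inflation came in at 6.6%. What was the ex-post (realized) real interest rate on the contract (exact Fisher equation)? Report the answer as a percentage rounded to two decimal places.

-2.15%

Ex-post: (1 + 0.0431)/(1 + 0.0660) − 1 = -2.1482%
So the realized real rate is -2.15%.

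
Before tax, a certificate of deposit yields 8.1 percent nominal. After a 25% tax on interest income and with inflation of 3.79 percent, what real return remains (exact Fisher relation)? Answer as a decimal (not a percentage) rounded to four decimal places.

After-tax nominal return = 8.1% × (1 − 0.25) = 6.0750%.
1 + r = 1.06075 / 1.03790 = 1.022016
After-tax real rate = 1.022016 − 1 → 0.0220.

0.0220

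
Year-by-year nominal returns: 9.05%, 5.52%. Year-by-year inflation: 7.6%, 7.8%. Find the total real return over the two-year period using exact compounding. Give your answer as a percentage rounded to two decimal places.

-0.80%

Compound the nominal returns: 1.0905 × 1.0552 = 1.150696.
Compound inflation: 1.0760 × 1.0780 = 1.159928.
Deflate: 1.150696 / 1.159928 = 0.992041.
Total real return = 0.992041 − 1 → -0.80%.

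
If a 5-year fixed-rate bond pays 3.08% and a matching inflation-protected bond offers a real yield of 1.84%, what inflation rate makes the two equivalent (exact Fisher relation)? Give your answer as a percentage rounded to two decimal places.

(1 + π) = (1 + i)/(1 + r) = 1.03080 / 1.01840 = 1.012176
Break-even inflation = 1.012176 − 1 → 1.22%.

1.22%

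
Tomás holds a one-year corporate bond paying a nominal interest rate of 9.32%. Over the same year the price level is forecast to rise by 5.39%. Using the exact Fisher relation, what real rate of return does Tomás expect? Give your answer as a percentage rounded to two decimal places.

3.73%

1 + r = 1.09320 / 1.05390 = 1.037290
r = 1.037290 − 1 = 3.7290%, i.e. 3.73%.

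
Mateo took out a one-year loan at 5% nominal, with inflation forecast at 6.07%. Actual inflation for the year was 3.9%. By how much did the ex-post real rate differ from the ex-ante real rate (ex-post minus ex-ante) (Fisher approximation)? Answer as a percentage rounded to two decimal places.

Ex-ante: 5% − 6.07% = -1.070%
Ex-post: 5% − 3.9% = 1.100%
Difference (ex-post − ex-ante) = 2.1700% → 2.17%.

2.17%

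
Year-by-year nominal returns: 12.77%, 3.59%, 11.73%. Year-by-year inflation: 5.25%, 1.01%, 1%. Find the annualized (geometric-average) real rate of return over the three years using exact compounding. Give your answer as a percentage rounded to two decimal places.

6.72%

Nominal growth factor = 1.1277 × 1.0359 × 1.1173 = 1.30521246
Price-level growth factor = 1.0525 × 1.0101 × 1.0100 = 1.07376155
Real growth factor = 1.30521246 / 1.07376155 = 1.21555150
Annualized real rate = 1.21555150^(1/3) − 1 = 6.7229% → 6.72%.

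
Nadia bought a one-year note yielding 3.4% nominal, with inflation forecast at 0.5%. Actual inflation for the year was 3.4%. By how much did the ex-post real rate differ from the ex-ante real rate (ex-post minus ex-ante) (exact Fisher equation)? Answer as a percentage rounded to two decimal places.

-2.89%

Ex-ante: (1 + 0.0340)/(1 + 0.0050) − 1 = 2.8856%
Ex-post: (1 + 0.0340)/(1 + 0.0340) − 1 = 0.0000%
Difference (ex-post − ex-ante) = -2.8856% → -2.89%.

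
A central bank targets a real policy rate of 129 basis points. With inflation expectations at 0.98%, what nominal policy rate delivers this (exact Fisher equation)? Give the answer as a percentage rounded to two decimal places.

2.28%

(1 + i) = (1 + r)(1 + π) = 1.01290 × 1.00980 = 1.02282642
i = 1.02282642 − 1, so the required nominal rate is 2.28%.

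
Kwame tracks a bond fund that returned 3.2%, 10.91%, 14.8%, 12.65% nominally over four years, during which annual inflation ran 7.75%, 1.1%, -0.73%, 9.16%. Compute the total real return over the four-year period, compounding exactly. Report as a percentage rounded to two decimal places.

25.39%

Nominal growth factor = 1.0320 × 1.1091 × 1.1480 × 1.1265 = 1.480211
Price-level growth factor = 1.0775 × 1.0110 × 0.9927 × 1.0916 = 1.180456
Real growth factor = 1.480211 / 1.180456 = 1.253931
Total real return = 1.253931 − 1 → 25.39%.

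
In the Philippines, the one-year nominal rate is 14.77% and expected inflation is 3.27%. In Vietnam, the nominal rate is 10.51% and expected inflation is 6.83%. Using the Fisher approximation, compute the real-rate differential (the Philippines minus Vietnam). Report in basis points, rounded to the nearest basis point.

The Philippines: 14.77% − 3.27% = 11.500%
Vietnam: 10.51% − 6.83% = 3.680%
Differential = 7.820% → 782 basis points.

782 basis points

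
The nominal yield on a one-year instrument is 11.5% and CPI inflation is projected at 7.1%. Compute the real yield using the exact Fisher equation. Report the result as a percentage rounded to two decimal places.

1 + r = 1.11500 / 1.07100 = 1.041083
r = 1.041083 − 1 = 4.1083%, i.e. 4.11%.

4.11%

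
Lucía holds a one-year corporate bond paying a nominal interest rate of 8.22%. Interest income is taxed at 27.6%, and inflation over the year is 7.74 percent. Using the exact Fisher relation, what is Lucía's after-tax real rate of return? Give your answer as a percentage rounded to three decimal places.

-1.660%

After-tax nominal return = 8.22% × (1 − 0.276) = 5.95128%.
1 + r = 1.0595128 / 1.07740 = 0.983398
After-tax real rate = 0.983398 − 1 → -1.660%.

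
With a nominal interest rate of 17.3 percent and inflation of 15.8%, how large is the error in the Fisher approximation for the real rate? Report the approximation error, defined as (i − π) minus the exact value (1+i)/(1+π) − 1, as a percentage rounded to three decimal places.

Approximate: r ≈ 17.300% − 15.800% = 1.5000%
Exact: (1 + 0.1730)/(1 + 0.1580) − 1 = 1.2953%
Error = 1.5000% − 1.2953% = 0.2047% → 0.205%.

0.205%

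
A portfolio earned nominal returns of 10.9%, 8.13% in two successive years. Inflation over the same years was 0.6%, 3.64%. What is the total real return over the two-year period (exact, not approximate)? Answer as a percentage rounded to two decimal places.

15.01%

Nominal growth factor = 1.1090 × 1.0813 = 1.199162
Price-level growth factor = 1.0060 × 1.0364 = 1.042618
Real growth factor = 1.199162 / 1.042618 = 1.150144
Total real return = 1.150144 − 1 → 15.01%.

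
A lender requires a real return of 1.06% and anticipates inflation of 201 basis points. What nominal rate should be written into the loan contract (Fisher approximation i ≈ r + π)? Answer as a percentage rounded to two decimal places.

3.07%

i ≈ r + π = 1.06% + 2.01% = 3.07%.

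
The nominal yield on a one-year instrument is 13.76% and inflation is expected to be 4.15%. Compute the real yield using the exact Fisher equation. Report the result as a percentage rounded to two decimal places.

9.23%

1 + r = 1.13760 / 1.04150 = 1.092271
r = 1.092271 − 1 = 9.2271%, i.e. 9.23%.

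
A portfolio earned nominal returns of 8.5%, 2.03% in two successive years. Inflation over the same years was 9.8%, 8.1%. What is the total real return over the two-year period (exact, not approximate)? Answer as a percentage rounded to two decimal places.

-6.73%

Compound the nominal returns: 1.0850 × 1.0203 = 1.107026.
Compound inflation: 1.0980 × 1.0810 = 1.186938.
Deflate: 1.107026 / 1.186938 = 0.932673.
Total real return = 0.932673 − 1 → -6.73%.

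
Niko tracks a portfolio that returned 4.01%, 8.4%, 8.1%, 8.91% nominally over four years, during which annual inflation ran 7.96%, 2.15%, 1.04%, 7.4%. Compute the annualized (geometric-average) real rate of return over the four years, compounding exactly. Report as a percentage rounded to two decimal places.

Nominal growth factor = 1.0401 × 1.0840 × 1.0810 × 1.0891 = 1.32738783
Price-level growth factor = 1.0796 × 1.0215 × 1.0104 × 1.0740 = 1.19673741
Real growth factor = 1.32738783 / 1.19673741 = 1.10917217
Annualized real rate = 1.10917217^(1/4) − 1 = 2.6242% → 2.62%.

2.62%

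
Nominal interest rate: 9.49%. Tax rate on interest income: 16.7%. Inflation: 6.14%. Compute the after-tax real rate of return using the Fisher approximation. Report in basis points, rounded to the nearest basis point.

177 basis points

After-tax nominal return = 9.49% × (1 − 0.167) = 7.90517%.
r ≈ 7.90517% − 6.14% → 177 basis points.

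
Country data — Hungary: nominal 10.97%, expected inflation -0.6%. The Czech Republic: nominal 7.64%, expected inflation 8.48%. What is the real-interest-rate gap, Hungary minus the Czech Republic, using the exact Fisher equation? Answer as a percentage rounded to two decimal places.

Hungary: (1 + 0.1097)/(1 − 0.0060) − 1 = 11.6398%
The Czech Republic: (1 + 0.0764)/(1 + 0.0848) − 1 = -0.7743%
Differential = 11.6398% − (-0.7743%) = 12.4142% → 12.41%.

12.41%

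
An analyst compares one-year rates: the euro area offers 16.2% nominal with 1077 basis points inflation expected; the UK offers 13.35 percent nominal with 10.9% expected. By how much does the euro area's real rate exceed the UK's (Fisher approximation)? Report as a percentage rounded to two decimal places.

2.98%

The euro area: 16.2% − 10.77% = 5.430%
The UK: 13.35% − 10.9% = 2.450%
Differential = 2.980% → 2.98%.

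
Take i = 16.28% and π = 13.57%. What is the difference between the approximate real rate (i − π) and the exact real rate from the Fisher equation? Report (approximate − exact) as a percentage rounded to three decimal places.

Approximate: r ≈ 16.280% − 13.570% = 2.7100%
Exact: (1 + 0.1628)/(1 + 0.1357) − 1 = 2.3862%
Error = 2.7100% − 2.3862% = 0.3238% → 0.324%.

0.324%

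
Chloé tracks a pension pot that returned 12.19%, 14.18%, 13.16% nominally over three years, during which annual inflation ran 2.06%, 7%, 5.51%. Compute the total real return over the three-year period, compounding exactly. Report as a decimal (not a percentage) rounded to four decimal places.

Nominal growth factor = 1.1219 × 1.1418 × 1.1316 = 1.449563
Price-level growth factor = 1.0206 × 1.0700 × 1.0551 = 1.152214
Real growth factor = 1.449563 / 1.152214 = 1.258068
Total real return = 1.258068 − 1 → 0.2581.

0.2581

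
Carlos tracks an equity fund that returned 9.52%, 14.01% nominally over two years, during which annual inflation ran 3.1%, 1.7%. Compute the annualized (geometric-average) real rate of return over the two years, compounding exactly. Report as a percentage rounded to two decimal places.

9.13%

Nominal growth factor = 1.0952 × 1.1401 = 1.24863752
Price-level growth factor = 1.0310 × 1.0170 = 1.04852700
Real growth factor = 1.24863752 / 1.04852700 = 1.19084918
Annualized real rate = 1.19084918^(1/2) − 1 = 9.1260% → 9.13%.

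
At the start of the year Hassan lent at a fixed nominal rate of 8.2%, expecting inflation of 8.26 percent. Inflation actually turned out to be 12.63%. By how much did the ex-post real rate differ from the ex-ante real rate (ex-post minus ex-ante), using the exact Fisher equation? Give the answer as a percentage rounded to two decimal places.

Ex-ante: (1 + 0.0820)/(1 + 0.0826) − 1 = -0.0554%
Ex-post: (1 + 0.0820)/(1 + 0.1263) − 1 = -3.9332%
Difference (ex-post − ex-ante) = -3.8778% → -3.88%.

-3.88%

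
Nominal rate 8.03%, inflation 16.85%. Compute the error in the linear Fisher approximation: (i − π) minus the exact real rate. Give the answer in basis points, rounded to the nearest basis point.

Approximate: r ≈ 8.030% − 16.850% = -8.8200%
Exact: (1 + 0.0803)/(1 + 0.1685) − 1 = -7.5481%
Error = -8.8200% − (-7.5481%) = -1.2719% → -127 basis points.

-127 basis points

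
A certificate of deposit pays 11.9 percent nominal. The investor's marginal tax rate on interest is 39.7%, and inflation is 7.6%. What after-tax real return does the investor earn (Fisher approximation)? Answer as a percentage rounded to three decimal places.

-0.424%

After-tax nominal return = 11.9% × (1 − 0.397) = 7.1757%.
r ≈ 7.1757% − 7.6% → -0.424%.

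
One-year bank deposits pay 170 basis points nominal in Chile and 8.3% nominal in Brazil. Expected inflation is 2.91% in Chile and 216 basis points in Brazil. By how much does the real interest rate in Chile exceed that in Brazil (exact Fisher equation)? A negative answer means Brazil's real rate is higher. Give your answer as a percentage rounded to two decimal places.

-7.19%

Chile: (1 + 0.0170)/(1 + 0.0291) − 1 = -1.1758%
Brazil: (1 + 0.0830)/(1 + 0.0216) − 1 = 6.0102%
Differential = -1.1758% − 6.0102% = -7.1860% → -7.19%.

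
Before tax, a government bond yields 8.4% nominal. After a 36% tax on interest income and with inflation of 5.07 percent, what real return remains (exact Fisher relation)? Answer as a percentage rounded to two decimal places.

0.29%

After-tax nominal return = 8.4% × (1 − 0.36) = 5.3760%.
1 + r = 1.05376 / 1.05070 = 1.002912
After-tax real rate = 1.002912 − 1 → 0.29%.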